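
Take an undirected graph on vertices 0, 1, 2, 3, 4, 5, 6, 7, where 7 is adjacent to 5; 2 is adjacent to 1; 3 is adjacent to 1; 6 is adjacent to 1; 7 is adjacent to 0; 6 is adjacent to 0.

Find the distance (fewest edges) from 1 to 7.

Distance 0: 1.
Distance 1: 2, 3, 6.
Distance 2: 0.
Distance 3: 7 — contains 7.

3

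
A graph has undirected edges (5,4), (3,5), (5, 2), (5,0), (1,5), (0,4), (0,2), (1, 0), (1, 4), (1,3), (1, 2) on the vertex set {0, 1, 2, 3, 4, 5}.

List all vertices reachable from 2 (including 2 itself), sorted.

Start at 2.
Its neighbours: 0, 1, 5.
Then their neighbours: 3, 4.
Every vertex is now reached.

0, 1, 2, 3, 4, 5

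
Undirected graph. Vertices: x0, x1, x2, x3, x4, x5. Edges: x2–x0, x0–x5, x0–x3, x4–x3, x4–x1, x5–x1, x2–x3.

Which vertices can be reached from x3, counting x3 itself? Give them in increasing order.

Start at x3.
Its neighbours: x0, x2, x4.
Then their neighbours: x1, x5.
Every vertex is now reached.

x0, x1, x2, x3, x4, x5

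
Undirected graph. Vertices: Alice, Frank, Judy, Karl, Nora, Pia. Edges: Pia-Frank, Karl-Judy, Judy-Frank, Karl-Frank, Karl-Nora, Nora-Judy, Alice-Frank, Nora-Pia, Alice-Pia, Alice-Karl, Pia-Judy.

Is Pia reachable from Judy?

Yes

Explore from Judy.
Distance 1: reach Frank, Karl, Nora, Pia.
Found Pia.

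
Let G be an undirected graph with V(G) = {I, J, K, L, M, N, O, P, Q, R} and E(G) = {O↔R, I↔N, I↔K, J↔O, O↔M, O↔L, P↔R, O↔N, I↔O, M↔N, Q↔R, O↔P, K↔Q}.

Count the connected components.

1

From I: component {I, J, K, L, M, N, O, P, Q, R}.
That's 1 component.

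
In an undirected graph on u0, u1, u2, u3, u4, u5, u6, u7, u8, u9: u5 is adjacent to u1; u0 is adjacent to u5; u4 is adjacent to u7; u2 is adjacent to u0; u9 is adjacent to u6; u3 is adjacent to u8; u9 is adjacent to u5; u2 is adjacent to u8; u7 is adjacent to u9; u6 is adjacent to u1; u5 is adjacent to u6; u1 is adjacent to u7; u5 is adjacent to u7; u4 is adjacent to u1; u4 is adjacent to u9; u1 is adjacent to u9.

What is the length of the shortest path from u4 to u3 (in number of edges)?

Distance 0: u4.
Distance 1: u1, u7, u9.
Distance 2: u5, u6.
Distance 3: u0.
Distance 4: u2.
Distance 5: u8.
Distance 6: u3 — contains u3.

6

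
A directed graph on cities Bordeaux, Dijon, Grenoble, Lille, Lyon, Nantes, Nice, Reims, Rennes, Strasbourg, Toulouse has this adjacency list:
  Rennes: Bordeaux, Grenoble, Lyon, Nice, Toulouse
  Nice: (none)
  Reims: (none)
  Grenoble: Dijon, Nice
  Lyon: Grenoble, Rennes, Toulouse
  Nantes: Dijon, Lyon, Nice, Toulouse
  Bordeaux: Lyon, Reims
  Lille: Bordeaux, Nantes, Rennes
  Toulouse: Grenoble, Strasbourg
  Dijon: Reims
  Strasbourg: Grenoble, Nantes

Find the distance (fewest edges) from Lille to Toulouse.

Distance 0: Lille.
Distance 1: Bordeaux, Nantes, Rennes.
Distance 2: Dijon, Grenoble, Lyon, Nice, Reims, Toulouse — contains Toulouse.

2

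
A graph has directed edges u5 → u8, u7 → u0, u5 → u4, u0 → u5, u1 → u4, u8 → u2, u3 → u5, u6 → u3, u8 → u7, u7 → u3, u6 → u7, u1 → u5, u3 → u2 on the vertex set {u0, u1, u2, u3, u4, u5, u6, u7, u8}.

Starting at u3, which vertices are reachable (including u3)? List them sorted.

Start at u3.
Its neighbours: u2, u5.
Then their neighbours: u4, u8.
Then next layer: u7.
Then next layer: u0.
Nothing further is reachable.

u0, u2, u3, u4, u5, u7, u8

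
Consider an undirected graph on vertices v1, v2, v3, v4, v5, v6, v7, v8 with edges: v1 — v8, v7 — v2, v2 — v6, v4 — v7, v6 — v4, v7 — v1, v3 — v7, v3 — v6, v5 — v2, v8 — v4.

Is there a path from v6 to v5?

Explore from v6.
Distance 1: reach v2, v3, v4.
Distance 2: reach v5, v7, v8.
Found v5.

Yes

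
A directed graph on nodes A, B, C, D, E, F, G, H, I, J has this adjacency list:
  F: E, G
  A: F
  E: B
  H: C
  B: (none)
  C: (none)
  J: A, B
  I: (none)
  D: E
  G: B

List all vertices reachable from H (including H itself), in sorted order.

C, H

Start at H.
Its neighbours: C.
Nothing further is reachable.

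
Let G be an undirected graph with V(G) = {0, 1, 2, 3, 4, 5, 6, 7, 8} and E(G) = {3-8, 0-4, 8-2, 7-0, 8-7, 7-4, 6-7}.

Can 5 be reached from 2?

Explore from 2.
Distance 1: reach 8.
Distance 2: reach 3, 7.
Distance 3: reach 0, 4, 6.
The search is exhausted without reaching 5; it lies in a different component.

No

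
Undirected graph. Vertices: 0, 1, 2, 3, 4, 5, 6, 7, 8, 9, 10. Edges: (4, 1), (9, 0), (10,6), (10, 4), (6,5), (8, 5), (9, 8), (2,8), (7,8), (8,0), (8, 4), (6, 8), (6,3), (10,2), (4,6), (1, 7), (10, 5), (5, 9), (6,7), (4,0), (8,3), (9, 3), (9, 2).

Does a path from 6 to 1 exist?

Explore from 6.
Distance 1: reach 3, 4, 5, 7, 8, 10.
Distance 2: reach 0, 1, 2, 9.
Found 1.

Yes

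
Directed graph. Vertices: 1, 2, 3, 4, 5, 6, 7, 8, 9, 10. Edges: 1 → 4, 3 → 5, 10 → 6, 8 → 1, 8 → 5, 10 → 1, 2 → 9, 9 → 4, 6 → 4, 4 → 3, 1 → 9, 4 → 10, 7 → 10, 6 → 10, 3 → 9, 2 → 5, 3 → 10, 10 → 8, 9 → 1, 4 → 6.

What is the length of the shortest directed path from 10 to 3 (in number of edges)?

3

Distance 0: 10.
Distance 1: 1, 6, 8.
Distance 2: 4, 5, 9.
Distance 3: 3 — contains 3.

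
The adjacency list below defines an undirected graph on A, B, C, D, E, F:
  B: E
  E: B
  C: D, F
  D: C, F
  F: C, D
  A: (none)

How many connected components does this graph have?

3

From A: component {A}.
From B: component {B, E}.
From C: component {C, D, F}.
That's 3 components.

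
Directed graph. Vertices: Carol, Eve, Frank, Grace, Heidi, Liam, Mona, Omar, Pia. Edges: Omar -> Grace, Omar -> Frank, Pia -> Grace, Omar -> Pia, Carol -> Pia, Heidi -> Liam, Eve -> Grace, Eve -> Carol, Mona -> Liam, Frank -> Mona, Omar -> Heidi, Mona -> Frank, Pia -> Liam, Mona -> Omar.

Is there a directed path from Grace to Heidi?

Grace has no outgoing edges, so nothing is reachable from it.

No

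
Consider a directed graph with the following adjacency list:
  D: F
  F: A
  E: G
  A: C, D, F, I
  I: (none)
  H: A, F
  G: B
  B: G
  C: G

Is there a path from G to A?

Explore from G.
Distance 1: reach B.
The search from G is exhausted; no directed path reaches A.

No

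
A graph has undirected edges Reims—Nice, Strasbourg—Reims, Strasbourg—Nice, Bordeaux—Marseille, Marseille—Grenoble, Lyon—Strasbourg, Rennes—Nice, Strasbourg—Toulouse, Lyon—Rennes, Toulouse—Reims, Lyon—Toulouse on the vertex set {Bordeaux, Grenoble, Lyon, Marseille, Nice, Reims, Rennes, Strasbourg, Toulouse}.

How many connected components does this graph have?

2

From Bordeaux: component {Bordeaux, Grenoble, Marseille}.
From Lyon: component {Lyon, Nice, Reims, Rennes, Strasbourg, Toulouse}.
That's 2 components.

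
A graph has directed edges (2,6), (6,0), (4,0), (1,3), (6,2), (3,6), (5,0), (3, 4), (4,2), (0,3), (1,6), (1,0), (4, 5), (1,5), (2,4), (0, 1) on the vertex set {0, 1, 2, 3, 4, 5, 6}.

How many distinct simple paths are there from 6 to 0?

3

6→0
6→2→4→0
6→2→4→5→0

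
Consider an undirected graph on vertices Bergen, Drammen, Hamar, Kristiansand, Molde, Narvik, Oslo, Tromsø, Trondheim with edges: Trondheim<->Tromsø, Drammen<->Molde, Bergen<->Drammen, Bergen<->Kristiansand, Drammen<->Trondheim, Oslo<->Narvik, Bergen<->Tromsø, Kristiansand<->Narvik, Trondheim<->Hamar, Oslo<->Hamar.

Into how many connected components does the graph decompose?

1

From Bergen: component {Bergen, Drammen, Hamar, Kristiansand, Molde, Narvik, Oslo, Tromsø, Trondheim}.
That's 1 component.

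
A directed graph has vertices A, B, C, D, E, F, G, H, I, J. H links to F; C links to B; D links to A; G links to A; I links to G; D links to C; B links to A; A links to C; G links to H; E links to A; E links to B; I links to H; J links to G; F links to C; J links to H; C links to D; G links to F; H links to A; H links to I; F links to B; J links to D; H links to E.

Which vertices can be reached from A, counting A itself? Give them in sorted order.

A, B, C, D

Start at A.
Its neighbours: C.
Then their neighbours: B, D.
Nothing further is reachable.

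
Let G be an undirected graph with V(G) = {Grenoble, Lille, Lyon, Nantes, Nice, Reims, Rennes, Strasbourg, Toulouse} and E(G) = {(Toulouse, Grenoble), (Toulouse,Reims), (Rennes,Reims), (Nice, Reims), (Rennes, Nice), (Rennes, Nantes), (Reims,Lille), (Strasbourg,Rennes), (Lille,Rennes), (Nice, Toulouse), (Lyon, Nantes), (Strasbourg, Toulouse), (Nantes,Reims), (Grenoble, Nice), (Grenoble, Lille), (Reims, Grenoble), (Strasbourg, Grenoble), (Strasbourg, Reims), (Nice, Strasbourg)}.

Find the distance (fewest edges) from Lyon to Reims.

2

Distance 0: Lyon.
Distance 1: Nantes.
Distance 2: Reims, Rennes — contains Reims.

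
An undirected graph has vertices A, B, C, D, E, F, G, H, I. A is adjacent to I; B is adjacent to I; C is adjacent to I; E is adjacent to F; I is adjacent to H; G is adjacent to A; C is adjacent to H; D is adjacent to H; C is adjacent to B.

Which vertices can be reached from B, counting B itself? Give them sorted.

A, B, C, D, G, H, I

Start at B.
Its neighbours: C, I.
Then their neighbours: A, H.
Then next layer: D, G.
Nothing further is reachable.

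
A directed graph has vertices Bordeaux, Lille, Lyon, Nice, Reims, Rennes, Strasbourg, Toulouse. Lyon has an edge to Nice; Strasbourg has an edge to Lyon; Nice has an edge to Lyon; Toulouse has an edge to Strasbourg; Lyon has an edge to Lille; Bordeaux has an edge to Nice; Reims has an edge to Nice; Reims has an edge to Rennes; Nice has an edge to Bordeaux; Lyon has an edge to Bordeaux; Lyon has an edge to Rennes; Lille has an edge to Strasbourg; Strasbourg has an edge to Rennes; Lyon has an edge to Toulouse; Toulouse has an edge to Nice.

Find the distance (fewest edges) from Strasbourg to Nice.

Distance 0: Strasbourg.
Distance 1: Lyon, Rennes.
Distance 2: Bordeaux, Lille, Nice, Toulouse — contains Nice.

2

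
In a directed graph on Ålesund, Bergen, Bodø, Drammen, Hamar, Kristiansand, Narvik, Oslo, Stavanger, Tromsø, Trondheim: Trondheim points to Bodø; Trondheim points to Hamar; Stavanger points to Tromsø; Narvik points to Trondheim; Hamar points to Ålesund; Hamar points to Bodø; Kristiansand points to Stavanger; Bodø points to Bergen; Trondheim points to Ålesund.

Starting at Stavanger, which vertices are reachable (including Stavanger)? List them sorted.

Stavanger, Tromsø

Start at Stavanger.
Its neighbours: Tromsø.
Nothing further is reachable.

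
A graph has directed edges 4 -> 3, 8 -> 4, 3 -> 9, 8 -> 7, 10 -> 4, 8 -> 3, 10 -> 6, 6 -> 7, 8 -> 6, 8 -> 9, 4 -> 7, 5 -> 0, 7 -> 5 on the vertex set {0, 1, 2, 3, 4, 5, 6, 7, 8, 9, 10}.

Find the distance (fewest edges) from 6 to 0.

3

Distance 0: 6.
Distance 1: 7.
Distance 2: 5.
Distance 3: 0 — contains 0.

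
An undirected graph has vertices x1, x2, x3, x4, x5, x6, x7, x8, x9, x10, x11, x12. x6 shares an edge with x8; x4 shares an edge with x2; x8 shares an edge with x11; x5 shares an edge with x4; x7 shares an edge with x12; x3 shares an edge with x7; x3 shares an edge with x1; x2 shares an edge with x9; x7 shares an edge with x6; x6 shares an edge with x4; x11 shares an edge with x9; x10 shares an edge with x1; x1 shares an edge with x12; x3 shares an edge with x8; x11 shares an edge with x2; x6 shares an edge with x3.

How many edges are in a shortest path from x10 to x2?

Distance 0: x10.
Distance 1: x1.
Distance 2: x3, x12.
Distance 3: x6, x7, x8.
Distance 4: x4, x11.
Distance 5: x2, x5, x9 — contains x2.

5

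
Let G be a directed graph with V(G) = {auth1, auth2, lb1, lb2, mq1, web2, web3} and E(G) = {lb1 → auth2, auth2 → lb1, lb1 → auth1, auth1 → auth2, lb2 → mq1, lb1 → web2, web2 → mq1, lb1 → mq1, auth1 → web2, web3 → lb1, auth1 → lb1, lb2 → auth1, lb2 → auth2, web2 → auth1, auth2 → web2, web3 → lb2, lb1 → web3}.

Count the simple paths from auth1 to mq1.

10

auth1→auth2→lb1→mq1
auth1→auth2→lb1→web2→mq1
auth1→auth2→lb1→web3→lb2→mq1
auth1→auth2→web2→mq1
auth1→lb1→auth2→web2→mq1
auth1→lb1→mq1
auth1→lb1→web2→mq1
auth1→lb1→web3→lb2→auth2→web2→mq1
auth1→lb1→web3→lb2→mq1
auth1→web2→mq1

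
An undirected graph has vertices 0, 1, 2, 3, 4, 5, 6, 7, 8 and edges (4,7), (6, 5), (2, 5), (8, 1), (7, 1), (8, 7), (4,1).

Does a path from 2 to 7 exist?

No

Explore from 2.
Distance 1: reach 5.
Distance 2: reach 6.
The search is exhausted without reaching 7; it lies in a different component.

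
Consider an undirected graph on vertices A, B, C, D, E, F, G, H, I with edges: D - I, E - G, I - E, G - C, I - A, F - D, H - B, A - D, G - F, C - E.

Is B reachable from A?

Explore from A.
Distance 1: reach D, I.
Distance 2: reach E, F.
Distance 3: reach C, G.
The search is exhausted without reaching B; it lies in a different component.

No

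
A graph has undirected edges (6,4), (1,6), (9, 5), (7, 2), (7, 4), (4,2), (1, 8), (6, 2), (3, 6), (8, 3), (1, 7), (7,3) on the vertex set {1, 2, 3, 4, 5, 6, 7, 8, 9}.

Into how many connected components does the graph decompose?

From 1: component {1, 2, 3, 4, 6, 7, 8}.
From 5: component {5, 9}.
That's 2 components.

2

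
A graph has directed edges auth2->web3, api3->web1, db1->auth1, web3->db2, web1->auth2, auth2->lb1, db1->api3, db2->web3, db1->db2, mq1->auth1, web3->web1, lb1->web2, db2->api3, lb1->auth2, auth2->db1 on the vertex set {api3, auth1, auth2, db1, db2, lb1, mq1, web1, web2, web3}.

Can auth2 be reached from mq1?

No

Explore from mq1.
Distance 1: reach auth1.
The search from mq1 is exhausted; no directed path reaches auth2.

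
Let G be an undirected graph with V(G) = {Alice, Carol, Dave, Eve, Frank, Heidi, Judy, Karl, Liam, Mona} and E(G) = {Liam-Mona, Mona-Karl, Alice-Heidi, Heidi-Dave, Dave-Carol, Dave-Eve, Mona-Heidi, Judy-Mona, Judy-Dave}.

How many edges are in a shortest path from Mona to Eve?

Distance 0: Mona.
Distance 1: Heidi, Judy, Karl, Liam.
Distance 2: Alice, Dave.
Distance 3: Carol, Eve — contains Eve.

3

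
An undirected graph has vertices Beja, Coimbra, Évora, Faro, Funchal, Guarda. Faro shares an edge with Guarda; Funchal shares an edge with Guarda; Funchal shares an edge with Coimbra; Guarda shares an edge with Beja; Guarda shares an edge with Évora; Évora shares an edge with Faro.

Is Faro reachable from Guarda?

Explore from Guarda.
Distance 1: reach Beja, Évora, Faro, Funchal.
Found Faro.

Yes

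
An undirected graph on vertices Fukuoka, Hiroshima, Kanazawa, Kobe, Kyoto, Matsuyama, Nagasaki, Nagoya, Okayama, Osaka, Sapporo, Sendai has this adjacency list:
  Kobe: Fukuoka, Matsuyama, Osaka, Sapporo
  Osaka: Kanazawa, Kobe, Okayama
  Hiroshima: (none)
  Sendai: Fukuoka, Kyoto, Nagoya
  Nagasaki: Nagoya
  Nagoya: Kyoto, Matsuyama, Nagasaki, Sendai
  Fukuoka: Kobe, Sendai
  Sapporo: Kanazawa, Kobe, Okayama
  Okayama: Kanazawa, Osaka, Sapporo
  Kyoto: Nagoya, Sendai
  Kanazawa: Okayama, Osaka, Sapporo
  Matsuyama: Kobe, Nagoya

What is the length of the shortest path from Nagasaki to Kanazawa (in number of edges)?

Distance 0: Nagasaki.
Distance 1: Nagoya.
Distance 2: Kyoto, Matsuyama, Sendai.
Distance 3: Fukuoka, Kobe.
Distance 4: Osaka, Sapporo.
Distance 5: Kanazawa, Okayama — contains Kanazawa.

5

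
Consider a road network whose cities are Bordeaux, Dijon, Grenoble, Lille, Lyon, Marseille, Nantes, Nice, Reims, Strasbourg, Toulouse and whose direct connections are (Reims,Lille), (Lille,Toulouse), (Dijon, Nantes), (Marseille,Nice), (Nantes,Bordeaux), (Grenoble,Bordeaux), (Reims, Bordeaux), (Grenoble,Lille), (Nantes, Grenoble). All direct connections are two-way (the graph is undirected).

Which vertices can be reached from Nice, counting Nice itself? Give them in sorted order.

Start at Nice.
Its neighbours: Marseille.
Nothing further is reachable.

Marseille, Nice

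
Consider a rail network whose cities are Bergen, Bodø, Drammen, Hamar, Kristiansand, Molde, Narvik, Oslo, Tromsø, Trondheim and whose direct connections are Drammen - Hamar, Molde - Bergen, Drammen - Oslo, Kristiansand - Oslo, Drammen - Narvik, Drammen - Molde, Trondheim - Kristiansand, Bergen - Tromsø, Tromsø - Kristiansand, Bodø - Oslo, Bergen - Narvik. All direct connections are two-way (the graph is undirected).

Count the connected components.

1

From Bergen: component {Bergen, Bodø, Drammen, Hamar, Kristiansand, Molde, Narvik, Oslo, Tromsø, Trondheim}.
That's 1 component.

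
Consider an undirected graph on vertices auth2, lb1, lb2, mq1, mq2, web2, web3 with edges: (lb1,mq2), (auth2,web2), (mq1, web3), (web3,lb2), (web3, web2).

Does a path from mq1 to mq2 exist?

Explore from mq1.
Distance 1: reach web3.
Distance 2: reach lb2, web2.
Distance 3: reach auth2.
The search is exhausted without reaching mq2; it lies in a different component.

No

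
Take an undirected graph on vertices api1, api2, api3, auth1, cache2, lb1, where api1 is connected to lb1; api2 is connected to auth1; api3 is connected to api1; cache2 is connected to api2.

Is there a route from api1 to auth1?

Explore from api1.
Distance 1: reach api3, lb1.
The search is exhausted without reaching auth1; it lies in a different component.

No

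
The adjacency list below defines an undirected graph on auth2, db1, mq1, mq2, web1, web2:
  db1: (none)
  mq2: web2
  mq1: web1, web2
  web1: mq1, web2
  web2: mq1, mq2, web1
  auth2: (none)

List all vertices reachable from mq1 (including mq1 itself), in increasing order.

mq1, mq2, web1, web2

Start at mq1.
Its neighbours: web1, web2.
Then their neighbours: mq2.
Nothing further is reachable.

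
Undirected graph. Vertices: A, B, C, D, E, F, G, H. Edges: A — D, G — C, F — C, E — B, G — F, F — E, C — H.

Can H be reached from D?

No

Explore from D.
Distance 1: reach A.
The search is exhausted without reaching H; it lies in a different component.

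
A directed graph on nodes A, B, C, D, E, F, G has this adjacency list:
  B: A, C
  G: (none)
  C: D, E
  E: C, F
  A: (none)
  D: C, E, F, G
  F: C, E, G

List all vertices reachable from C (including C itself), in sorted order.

Start at C.
Its neighbours: D, E.
Then their neighbours: F, G.
Nothing further is reachable.

C, D, E, F, G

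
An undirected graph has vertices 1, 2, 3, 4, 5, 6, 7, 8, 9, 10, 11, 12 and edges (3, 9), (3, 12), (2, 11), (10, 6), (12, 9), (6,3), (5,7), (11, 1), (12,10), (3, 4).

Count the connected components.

4

From 1: component {1, 2, 11}.
From 3: component {3, 4, 6, 9, 10, 12}.
From 5: component {5, 7}.
From 8: component {8}.
That's 4 components.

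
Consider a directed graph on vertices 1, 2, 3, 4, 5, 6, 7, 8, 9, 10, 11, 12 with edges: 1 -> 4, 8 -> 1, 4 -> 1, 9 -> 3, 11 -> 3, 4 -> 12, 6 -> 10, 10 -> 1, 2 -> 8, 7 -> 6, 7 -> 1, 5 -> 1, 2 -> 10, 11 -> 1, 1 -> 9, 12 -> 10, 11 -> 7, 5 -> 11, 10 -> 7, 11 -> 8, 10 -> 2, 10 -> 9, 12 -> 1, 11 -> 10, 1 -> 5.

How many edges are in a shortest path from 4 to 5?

Distance 0: 4.
Distance 1: 1, 12.
Distance 2: 5, 9, 10 — contains 5.

2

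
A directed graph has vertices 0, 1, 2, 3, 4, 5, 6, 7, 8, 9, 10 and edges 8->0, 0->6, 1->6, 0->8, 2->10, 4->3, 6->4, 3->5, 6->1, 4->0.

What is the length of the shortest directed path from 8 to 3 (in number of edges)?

4

Distance 0: 8.
Distance 1: 0.
Distance 2: 6.
Distance 3: 1, 4.
Distance 4: 3 — contains 3.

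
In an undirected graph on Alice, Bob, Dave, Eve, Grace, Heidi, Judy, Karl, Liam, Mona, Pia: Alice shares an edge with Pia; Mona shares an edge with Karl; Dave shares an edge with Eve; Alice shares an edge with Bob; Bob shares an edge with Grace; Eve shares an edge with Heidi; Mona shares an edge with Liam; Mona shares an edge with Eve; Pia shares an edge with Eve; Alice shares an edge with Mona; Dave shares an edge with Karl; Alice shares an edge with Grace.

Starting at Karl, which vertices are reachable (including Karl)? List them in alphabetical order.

Start at Karl.
Its neighbours: Dave, Mona.
Then their neighbours: Alice, Eve, Liam.
Then next layer: Bob, Grace, Heidi, Pia.
Nothing further is reachable.

Alice, Bob, Dave, Eve, Grace, Heidi, Karl, Liam, Mona, Pia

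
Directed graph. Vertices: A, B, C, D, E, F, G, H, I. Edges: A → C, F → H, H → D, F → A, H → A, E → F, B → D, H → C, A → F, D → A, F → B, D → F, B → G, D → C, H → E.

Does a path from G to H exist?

G has no outgoing edges, so nothing is reachable from it.

No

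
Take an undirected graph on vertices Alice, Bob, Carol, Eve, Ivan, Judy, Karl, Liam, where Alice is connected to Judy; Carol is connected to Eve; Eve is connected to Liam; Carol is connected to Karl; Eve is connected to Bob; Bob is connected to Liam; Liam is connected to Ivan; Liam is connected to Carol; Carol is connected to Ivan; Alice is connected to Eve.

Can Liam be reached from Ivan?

Yes

Explore from Ivan.
Distance 1: reach Carol, Liam.
Found Liam.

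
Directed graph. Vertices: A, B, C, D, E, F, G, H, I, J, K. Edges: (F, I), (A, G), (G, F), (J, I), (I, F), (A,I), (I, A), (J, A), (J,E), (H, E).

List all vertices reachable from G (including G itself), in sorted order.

Start at G.
Its neighbours: F.
Then their neighbours: I.
Then next layer: A.
Nothing further is reachable.

A, F, G, I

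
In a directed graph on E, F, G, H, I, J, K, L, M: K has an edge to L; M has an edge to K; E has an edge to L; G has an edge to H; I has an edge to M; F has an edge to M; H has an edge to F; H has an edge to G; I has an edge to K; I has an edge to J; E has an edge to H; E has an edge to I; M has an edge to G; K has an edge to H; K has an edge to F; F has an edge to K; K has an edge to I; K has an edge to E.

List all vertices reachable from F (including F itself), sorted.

E, F, G, H, I, J, K, L, M

Start at F.
Its neighbours: K, M.
Then their neighbours: E, G, H, I, L.
Then next layer: J.
Every vertex is now reached.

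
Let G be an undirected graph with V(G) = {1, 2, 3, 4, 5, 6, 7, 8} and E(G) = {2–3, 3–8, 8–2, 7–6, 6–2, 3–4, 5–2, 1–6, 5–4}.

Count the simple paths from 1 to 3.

1–6–2–3
1–6–2–5–4–3
1–6–2–8–3

3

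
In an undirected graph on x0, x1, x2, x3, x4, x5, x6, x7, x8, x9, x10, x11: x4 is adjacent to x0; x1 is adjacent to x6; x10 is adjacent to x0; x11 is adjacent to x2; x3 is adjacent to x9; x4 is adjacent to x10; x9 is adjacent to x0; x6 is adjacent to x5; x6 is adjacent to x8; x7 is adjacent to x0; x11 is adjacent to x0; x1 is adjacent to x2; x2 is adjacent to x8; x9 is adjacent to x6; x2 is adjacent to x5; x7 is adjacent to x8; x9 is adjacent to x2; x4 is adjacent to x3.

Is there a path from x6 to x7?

Explore from x6.
Distance 1: reach x1, x5, x8, x9.
Distance 2: reach x0, x2, x3, x7.
Found x7.

Yes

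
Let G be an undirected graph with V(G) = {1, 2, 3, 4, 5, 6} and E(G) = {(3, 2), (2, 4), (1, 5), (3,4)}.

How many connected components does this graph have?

3

From 1: component {1, 5}.
From 2: component {2, 3, 4}.
From 6: component {6}.
That's 3 components.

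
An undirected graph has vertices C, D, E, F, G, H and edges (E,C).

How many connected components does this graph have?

From C: component {C, E}.
From D: component {D}.
From F: component {F}.
From G: component {G}.
From H: component {H}.
That's 5 components.

5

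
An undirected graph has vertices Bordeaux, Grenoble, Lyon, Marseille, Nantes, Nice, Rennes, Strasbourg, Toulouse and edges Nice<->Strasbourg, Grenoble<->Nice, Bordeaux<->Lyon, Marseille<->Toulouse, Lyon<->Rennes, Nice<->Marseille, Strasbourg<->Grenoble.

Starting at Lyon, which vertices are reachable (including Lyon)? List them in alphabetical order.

Start at Lyon.
Its neighbours: Bordeaux, Rennes.
Nothing further is reachable.

Bordeaux, Lyon, Rennes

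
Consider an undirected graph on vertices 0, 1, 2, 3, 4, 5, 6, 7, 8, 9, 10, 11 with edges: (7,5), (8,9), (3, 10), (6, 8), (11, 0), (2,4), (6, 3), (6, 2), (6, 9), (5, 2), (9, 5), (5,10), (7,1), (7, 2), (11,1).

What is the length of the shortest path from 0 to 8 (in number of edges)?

6

Distance 0: 0.
Distance 1: 11.
Distance 2: 1.
Distance 3: 7.
Distance 4: 2, 5.
Distance 5: 4, 6, 9, 10.
Distance 6: 3, 8 — contains 8.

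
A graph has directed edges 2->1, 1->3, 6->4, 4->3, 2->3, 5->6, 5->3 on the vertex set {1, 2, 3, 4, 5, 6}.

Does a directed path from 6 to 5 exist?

Explore from 6.
Distance 1: reach 4.
Distance 2: reach 3.
The search from 6 is exhausted; no directed path reaches 5.

No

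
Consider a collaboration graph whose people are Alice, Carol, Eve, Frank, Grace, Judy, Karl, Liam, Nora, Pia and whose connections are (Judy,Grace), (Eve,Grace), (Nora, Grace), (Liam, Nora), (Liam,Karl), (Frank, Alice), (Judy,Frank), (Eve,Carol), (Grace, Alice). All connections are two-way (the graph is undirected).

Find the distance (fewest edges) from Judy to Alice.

2

Distance 0: Judy.
Distance 1: Frank, Grace.
Distance 2: Alice, Eve, Nora — contains Alice.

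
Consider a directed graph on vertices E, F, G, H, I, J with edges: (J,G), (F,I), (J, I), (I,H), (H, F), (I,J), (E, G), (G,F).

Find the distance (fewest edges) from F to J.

Distance 0: F.
Distance 1: I.
Distance 2: H, J — contains J.

2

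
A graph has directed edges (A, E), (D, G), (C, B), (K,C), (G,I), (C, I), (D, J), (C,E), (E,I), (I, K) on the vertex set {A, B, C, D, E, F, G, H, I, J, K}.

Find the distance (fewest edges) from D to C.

4

Distance 0: D.
Distance 1: G, J.
Distance 2: I.
Distance 3: K.
Distance 4: C — contains C.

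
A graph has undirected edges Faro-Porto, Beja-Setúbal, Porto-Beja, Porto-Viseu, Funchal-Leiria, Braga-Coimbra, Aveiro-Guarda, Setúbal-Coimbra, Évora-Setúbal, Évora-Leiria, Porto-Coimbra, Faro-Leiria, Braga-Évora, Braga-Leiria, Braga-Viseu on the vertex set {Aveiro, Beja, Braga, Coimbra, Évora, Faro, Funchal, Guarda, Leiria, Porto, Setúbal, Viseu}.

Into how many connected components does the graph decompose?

From Aveiro: component {Aveiro, Guarda}.
From Beja: component {Beja, Braga, Coimbra, Évora, Faro, Funchal, Leiria, Porto, Setúbal, Viseu}.
That's 2 components.

2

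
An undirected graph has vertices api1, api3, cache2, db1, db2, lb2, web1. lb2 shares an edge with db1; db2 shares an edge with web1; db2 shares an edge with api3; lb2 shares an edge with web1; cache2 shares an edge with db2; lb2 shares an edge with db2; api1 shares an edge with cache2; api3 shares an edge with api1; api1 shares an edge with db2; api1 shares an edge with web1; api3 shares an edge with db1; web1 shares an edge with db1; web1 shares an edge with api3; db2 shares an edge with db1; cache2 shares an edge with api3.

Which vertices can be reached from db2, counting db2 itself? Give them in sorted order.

api1, api3, cache2, db1, db2, lb2, web1

Start at db2.
Its neighbours: api1, api3, cache2, db1, lb2, web1.
Every vertex is now reached.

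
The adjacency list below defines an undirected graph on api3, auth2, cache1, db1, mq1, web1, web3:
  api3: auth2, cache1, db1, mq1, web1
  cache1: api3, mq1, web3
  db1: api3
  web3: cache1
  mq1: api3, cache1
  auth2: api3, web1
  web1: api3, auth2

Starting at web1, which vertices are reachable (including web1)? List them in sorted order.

Start at web1.
Its neighbours: api3, auth2.
Then their neighbours: cache1, db1, mq1.
Then next layer: web3.
Every vertex is now reached.

api3, auth2, cache1, db1, mq1, web1, web3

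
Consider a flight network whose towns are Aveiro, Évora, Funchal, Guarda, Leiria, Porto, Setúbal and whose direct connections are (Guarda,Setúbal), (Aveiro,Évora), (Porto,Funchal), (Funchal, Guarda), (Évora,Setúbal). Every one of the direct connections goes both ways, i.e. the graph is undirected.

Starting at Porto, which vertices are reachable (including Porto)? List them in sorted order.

Aveiro, Évora, Funchal, Guarda, Porto, Setúbal

Start at Porto.
Its neighbours: Funchal.
Then their neighbours: Guarda.
Then next layer: Setúbal.
Then next layer: Évora.
Then next layer: Aveiro.
Nothing further is reachable.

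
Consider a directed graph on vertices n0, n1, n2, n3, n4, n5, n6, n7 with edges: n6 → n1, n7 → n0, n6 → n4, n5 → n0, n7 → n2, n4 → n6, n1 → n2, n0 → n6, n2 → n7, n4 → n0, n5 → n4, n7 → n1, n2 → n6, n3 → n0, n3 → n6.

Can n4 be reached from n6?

Explore from n6.
Distance 1: reach n1, n4.
Found n4.

Yes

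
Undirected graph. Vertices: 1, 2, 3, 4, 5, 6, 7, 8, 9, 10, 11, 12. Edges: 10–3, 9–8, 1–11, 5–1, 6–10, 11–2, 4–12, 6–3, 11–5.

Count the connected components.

From 1: component {1, 2, 5, 11}.
From 3: component {3, 6, 10}.
From 4: component {4, 12}.
From 7: component {7}.
From 8: component {8, 9}.
That's 5 components.

5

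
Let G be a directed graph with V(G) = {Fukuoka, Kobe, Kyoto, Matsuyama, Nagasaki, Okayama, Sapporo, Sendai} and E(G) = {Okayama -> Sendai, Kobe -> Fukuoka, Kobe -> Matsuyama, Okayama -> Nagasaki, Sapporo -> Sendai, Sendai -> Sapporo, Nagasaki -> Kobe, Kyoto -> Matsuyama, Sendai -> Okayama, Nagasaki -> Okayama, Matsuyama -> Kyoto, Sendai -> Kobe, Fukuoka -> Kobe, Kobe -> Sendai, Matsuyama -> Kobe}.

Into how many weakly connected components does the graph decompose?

1

From Fukuoka: component {Fukuoka, Kobe, Kyoto, Matsuyama, Nagasaki, Okayama, Sapporo, Sendai}.
That's 1 component.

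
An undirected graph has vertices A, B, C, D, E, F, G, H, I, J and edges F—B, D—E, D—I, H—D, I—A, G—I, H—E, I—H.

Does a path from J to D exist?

J has no edges, so nothing is reachable from it.

No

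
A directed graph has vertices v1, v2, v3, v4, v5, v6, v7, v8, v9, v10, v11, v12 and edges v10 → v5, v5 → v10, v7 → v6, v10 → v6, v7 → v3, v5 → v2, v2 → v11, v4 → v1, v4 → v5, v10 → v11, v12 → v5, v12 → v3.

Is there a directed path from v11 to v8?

No

v11 has no outgoing edges, so nothing is reachable from it.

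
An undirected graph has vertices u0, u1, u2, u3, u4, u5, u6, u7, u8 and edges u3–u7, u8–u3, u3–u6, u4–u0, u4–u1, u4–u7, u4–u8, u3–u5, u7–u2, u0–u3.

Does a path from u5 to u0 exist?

Explore from u5.
Distance 1: reach u3.
Distance 2: reach u0, u6, u7, u8.
Found u0.

Yes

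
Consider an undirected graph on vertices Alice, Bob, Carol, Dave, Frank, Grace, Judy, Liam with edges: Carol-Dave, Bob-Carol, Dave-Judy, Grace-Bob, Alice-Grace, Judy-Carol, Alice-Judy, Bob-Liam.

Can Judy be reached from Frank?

Frank has no edges, so nothing is reachable from it.

No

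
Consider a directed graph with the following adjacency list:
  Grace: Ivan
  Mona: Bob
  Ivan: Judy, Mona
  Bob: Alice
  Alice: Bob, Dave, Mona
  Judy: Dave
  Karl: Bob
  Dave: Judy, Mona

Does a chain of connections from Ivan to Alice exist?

Explore from Ivan.
Distance 1: reach Judy, Mona.
Distance 2: reach Bob, Dave.
Distance 3: reach Alice.
Found Alice.

Yes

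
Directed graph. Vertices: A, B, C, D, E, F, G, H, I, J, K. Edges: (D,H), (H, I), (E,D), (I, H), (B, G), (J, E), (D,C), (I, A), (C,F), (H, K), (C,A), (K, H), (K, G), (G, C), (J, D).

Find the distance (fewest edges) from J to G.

Distance 0: J.
Distance 1: D, E.
Distance 2: C, H.
Distance 3: A, F, I, K.
Distance 4: G — contains G.

4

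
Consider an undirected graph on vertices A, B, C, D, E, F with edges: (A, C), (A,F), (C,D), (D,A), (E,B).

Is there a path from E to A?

Explore from E.
Distance 1: reach B.
The search is exhausted without reaching A; it lies in a different component.

No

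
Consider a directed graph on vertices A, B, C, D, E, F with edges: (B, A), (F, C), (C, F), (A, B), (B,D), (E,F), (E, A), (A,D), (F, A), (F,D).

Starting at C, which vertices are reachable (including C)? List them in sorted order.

Start at C.
Its neighbours: F.
Then their neighbours: A, D.
Then next layer: B.
Nothing further is reachable.

A, B, C, D, F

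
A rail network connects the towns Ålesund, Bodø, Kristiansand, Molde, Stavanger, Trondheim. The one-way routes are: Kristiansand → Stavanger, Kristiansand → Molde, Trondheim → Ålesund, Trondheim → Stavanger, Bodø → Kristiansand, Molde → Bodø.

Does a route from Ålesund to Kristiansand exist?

No

Ålesund has no outgoing edges, so nothing is reachable from it.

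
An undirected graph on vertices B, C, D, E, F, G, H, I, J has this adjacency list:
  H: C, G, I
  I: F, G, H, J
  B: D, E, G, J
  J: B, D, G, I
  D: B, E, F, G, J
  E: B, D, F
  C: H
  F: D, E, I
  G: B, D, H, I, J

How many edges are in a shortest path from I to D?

Distance 0: I.
Distance 1: F, G, H, J.
Distance 2: B, C, D, E — contains D.

2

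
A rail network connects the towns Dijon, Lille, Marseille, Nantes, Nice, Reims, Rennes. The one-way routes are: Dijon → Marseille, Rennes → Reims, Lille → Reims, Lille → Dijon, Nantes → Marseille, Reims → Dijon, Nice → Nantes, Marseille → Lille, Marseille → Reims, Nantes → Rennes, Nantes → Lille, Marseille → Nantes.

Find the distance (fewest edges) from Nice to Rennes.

Distance 0: Nice.
Distance 1: Nantes.
Distance 2: Lille, Marseille, Rennes — contains Rennes.

2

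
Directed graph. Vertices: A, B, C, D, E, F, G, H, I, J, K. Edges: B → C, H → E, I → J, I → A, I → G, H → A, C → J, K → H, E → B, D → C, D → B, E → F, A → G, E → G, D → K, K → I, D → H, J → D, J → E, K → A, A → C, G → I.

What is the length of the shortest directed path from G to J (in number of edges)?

2

Distance 0: G.
Distance 1: I.
Distance 2: A, J — contains J.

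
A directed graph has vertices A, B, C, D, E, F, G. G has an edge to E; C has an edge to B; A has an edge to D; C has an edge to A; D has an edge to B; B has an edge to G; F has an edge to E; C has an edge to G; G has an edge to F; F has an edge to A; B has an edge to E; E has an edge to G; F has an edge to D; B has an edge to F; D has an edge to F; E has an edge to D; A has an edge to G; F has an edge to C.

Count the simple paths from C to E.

17

C→A→D→B→E
C→A→D→B→F→E
C→A→D→B→G→E
C→A→D→B→G→F→E
C→A→D→F→E
C→A→G→E
C→A→G→F→D→B→E
C→A→G→F→E
... and 9 more.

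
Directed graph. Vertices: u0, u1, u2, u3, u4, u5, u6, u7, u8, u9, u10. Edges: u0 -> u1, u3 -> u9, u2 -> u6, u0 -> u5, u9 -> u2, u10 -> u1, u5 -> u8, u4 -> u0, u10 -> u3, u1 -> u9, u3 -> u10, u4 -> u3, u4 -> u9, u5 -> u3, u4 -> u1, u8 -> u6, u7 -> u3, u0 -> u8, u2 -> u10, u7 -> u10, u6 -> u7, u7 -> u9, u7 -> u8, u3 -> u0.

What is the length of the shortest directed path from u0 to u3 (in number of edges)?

2

Distance 0: u0.
Distance 1: u1, u5, u8.
Distance 2: u3, u6, u9 — contains u3.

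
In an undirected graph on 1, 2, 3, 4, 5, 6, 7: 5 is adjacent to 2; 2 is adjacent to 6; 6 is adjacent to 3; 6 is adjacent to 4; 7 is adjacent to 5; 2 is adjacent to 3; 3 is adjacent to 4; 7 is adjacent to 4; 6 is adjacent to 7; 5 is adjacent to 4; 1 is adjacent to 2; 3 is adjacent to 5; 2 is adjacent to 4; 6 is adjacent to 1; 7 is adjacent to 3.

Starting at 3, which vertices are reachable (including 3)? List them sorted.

1, 2, 3, 4, 5, 6, 7

Start at 3.
Its neighbours: 2, 4, 5, 6, 7.
Then their neighbours: 1.
Every vertex is now reached.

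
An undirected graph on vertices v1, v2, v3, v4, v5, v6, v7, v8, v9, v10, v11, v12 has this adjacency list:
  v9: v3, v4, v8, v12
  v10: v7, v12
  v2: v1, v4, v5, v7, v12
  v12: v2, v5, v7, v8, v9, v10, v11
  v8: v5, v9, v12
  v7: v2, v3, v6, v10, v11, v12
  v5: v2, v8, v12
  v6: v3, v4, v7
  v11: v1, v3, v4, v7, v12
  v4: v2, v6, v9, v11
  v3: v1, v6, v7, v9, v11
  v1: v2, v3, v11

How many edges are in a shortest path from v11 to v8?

2

Distance 0: v11.
Distance 1: v1, v3, v4, v7, v12.
Distance 2: v2, v5, v6, v8, v9, v10 — contains v8.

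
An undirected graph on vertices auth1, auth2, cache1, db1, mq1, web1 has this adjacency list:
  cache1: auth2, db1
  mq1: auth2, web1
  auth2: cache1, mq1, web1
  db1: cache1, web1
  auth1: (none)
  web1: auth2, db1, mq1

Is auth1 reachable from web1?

No

Explore from web1.
Distance 1: reach auth2, db1, mq1.
Distance 2: reach cache1.
The search is exhausted without reaching auth1; it lies in a different component.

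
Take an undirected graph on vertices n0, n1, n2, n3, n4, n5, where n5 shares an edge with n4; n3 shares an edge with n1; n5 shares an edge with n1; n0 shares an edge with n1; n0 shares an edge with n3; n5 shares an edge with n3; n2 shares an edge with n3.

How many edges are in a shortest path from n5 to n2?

2

Distance 0: n5.
Distance 1: n1, n3, n4.
Distance 2: n0, n2 — contains n2.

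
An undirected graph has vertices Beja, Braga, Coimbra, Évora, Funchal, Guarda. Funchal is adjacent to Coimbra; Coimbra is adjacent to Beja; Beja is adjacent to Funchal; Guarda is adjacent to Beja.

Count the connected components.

3

From Beja: component {Beja, Coimbra, Funchal, Guarda}.
From Braga: component {Braga}.
From Évora: component {Évora}.
That's 3 components.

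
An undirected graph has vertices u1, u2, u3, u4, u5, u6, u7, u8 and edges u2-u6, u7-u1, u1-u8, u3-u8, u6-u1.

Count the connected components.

From u1: component {u1, u2, u3, u6, u7, u8}.
From u4: component {u4}.
From u5: component {u5}.
That's 3 components.

3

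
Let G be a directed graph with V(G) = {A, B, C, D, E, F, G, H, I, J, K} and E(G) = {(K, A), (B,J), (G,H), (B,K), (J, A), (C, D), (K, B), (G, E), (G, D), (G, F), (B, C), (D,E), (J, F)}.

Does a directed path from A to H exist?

No

A has no outgoing edges, so nothing is reachable from it.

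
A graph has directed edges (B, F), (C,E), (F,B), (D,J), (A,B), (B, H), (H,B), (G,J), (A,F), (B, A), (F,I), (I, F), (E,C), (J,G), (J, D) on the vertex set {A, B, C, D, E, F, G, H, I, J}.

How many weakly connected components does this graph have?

From A: component {A, B, F, H, I}.
From C: component {C, E}.
From D: component {D, G, J}.
That's 3 components.

3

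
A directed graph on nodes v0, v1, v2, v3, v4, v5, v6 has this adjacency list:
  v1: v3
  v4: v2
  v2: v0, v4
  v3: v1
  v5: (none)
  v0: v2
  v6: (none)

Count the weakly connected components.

From v0: component {v0, v2, v4}.
From v1: component {v1, v3}.
From v5: component {v5}.
From v6: component {v6}.
That's 4 components.

4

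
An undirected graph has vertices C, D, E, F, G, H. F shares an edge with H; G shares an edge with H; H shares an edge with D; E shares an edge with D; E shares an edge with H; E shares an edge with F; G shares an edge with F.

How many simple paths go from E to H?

E–D–H
E–F–G–H
E–F–H
E–H

4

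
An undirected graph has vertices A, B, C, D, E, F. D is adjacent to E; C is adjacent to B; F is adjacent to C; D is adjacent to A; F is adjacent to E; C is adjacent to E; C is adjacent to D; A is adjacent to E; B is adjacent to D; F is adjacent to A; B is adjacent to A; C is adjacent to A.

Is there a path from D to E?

Yes

Explore from D.
Distance 1: reach A, B, C, E.
Found E.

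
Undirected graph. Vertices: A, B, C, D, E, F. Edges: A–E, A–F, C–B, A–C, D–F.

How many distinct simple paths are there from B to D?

B–C–A–F–D

1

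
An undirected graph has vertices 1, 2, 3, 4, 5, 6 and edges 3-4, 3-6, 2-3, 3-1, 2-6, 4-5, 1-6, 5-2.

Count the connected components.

From 1: component {1, 2, 3, 4, 5, 6}.
That's 1 component.

1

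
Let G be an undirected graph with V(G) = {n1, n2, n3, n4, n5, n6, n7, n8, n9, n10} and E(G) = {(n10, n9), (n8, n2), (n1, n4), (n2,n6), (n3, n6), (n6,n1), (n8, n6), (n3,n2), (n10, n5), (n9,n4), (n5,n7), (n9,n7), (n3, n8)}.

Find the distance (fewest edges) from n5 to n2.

6

Distance 0: n5.
Distance 1: n7, n10.
Distance 2: n9.
Distance 3: n4.
Distance 4: n1.
Distance 5: n6.
Distance 6: n2, n3, n8 — contains n2.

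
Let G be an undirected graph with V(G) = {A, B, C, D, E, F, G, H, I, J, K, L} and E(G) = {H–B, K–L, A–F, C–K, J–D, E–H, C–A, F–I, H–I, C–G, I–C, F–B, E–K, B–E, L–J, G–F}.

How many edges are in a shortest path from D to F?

6

Distance 0: D.
Distance 1: J.
Distance 2: L.
Distance 3: K.
Distance 4: C, E.
Distance 5: A, B, G, H, I.
Distance 6: F — contains F.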